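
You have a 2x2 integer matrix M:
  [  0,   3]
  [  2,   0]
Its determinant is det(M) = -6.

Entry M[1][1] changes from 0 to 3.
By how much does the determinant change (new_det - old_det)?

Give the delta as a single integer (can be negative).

Cofactor C_11 = 0
Entry delta = 3 - 0 = 3
Det delta = entry_delta * cofactor = 3 * 0 = 0

Answer: 0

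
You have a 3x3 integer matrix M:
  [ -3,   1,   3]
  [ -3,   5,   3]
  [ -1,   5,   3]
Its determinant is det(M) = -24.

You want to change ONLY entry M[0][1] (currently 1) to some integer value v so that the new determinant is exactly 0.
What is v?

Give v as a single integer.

det is linear in entry M[0][1]: det = old_det + (v - 1) * C_01
Cofactor C_01 = 6
Want det = 0: -24 + (v - 1) * 6 = 0
  (v - 1) = 24 / 6 = 4
  v = 1 + (4) = 5

Answer: 5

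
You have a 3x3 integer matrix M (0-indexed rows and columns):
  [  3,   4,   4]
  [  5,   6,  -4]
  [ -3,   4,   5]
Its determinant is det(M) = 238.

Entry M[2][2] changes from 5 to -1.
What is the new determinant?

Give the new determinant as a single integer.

det is linear in row 2: changing M[2][2] by delta changes det by delta * cofactor(2,2).
Cofactor C_22 = (-1)^(2+2) * minor(2,2) = -2
Entry delta = -1 - 5 = -6
Det delta = -6 * -2 = 12
New det = 238 + 12 = 250

Answer: 250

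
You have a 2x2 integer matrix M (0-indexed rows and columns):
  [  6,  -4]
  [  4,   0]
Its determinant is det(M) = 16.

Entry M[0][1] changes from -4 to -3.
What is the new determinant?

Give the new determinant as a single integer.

det is linear in row 0: changing M[0][1] by delta changes det by delta * cofactor(0,1).
Cofactor C_01 = (-1)^(0+1) * minor(0,1) = -4
Entry delta = -3 - -4 = 1
Det delta = 1 * -4 = -4
New det = 16 + -4 = 12

Answer: 12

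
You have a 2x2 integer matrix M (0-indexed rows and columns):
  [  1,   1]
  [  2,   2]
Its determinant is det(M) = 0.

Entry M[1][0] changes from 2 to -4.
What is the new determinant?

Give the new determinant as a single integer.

Answer: 6

Derivation:
det is linear in row 1: changing M[1][0] by delta changes det by delta * cofactor(1,0).
Cofactor C_10 = (-1)^(1+0) * minor(1,0) = -1
Entry delta = -4 - 2 = -6
Det delta = -6 * -1 = 6
New det = 0 + 6 = 6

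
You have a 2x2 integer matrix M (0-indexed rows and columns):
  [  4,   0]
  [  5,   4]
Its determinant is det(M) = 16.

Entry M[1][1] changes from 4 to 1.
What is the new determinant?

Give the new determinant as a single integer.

Answer: 4

Derivation:
det is linear in row 1: changing M[1][1] by delta changes det by delta * cofactor(1,1).
Cofactor C_11 = (-1)^(1+1) * minor(1,1) = 4
Entry delta = 1 - 4 = -3
Det delta = -3 * 4 = -12
New det = 16 + -12 = 4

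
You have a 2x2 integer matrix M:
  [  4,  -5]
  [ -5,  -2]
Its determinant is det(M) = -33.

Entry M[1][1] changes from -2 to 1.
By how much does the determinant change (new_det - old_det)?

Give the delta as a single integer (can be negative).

Answer: 12

Derivation:
Cofactor C_11 = 4
Entry delta = 1 - -2 = 3
Det delta = entry_delta * cofactor = 3 * 4 = 12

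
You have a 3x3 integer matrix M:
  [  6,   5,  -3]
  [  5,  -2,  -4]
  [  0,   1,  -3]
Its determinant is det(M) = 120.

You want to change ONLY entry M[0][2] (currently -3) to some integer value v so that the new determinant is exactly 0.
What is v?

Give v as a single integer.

det is linear in entry M[0][2]: det = old_det + (v - -3) * C_02
Cofactor C_02 = 5
Want det = 0: 120 + (v - -3) * 5 = 0
  (v - -3) = -120 / 5 = -24
  v = -3 + (-24) = -27

Answer: -27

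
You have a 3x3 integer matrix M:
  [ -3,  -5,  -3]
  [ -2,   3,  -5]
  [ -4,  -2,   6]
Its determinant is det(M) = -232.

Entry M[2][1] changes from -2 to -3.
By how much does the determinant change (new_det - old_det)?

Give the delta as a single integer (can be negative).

Cofactor C_21 = -9
Entry delta = -3 - -2 = -1
Det delta = entry_delta * cofactor = -1 * -9 = 9

Answer: 9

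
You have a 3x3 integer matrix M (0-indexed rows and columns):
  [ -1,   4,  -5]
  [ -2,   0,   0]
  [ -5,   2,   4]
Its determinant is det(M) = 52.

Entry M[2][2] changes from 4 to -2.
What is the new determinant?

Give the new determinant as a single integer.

Answer: 4

Derivation:
det is linear in row 2: changing M[2][2] by delta changes det by delta * cofactor(2,2).
Cofactor C_22 = (-1)^(2+2) * minor(2,2) = 8
Entry delta = -2 - 4 = -6
Det delta = -6 * 8 = -48
New det = 52 + -48 = 4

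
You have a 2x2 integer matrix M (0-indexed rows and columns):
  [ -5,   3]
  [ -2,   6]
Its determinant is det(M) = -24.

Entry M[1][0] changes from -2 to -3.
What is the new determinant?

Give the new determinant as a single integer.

det is linear in row 1: changing M[1][0] by delta changes det by delta * cofactor(1,0).
Cofactor C_10 = (-1)^(1+0) * minor(1,0) = -3
Entry delta = -3 - -2 = -1
Det delta = -1 * -3 = 3
New det = -24 + 3 = -21

Answer: -21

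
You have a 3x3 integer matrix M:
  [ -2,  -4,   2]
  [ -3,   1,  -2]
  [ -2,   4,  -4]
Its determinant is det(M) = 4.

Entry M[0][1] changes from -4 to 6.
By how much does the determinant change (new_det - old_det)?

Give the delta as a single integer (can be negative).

Cofactor C_01 = -8
Entry delta = 6 - -4 = 10
Det delta = entry_delta * cofactor = 10 * -8 = -80

Answer: -80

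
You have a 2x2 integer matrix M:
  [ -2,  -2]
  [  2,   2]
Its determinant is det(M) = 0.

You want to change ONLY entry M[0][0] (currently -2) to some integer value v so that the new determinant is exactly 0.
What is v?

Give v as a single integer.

Answer: -2

Derivation:
det is linear in entry M[0][0]: det = old_det + (v - -2) * C_00
Cofactor C_00 = 2
Want det = 0: 0 + (v - -2) * 2 = 0
  (v - -2) = 0 / 2 = 0
  v = -2 + (0) = -2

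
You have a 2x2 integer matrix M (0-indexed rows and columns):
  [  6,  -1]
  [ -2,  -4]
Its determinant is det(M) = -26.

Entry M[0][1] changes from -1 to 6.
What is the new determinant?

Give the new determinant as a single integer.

det is linear in row 0: changing M[0][1] by delta changes det by delta * cofactor(0,1).
Cofactor C_01 = (-1)^(0+1) * minor(0,1) = 2
Entry delta = 6 - -1 = 7
Det delta = 7 * 2 = 14
New det = -26 + 14 = -12

Answer: -12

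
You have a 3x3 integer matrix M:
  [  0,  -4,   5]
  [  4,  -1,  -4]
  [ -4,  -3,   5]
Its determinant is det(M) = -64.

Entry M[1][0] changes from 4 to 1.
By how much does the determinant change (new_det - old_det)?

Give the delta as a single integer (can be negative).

Answer: -15

Derivation:
Cofactor C_10 = 5
Entry delta = 1 - 4 = -3
Det delta = entry_delta * cofactor = -3 * 5 = -15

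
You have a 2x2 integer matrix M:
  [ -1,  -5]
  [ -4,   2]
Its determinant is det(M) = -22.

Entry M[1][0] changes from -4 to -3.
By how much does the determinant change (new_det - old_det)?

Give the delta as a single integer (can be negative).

Cofactor C_10 = 5
Entry delta = -3 - -4 = 1
Det delta = entry_delta * cofactor = 1 * 5 = 5

Answer: 5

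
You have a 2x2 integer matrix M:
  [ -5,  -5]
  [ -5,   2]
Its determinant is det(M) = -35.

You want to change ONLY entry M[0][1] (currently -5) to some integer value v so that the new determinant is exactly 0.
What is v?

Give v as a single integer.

Answer: 2

Derivation:
det is linear in entry M[0][1]: det = old_det + (v - -5) * C_01
Cofactor C_01 = 5
Want det = 0: -35 + (v - -5) * 5 = 0
  (v - -5) = 35 / 5 = 7
  v = -5 + (7) = 2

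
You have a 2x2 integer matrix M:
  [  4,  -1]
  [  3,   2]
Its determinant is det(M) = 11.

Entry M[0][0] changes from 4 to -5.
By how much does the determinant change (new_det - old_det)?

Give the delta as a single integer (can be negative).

Cofactor C_00 = 2
Entry delta = -5 - 4 = -9
Det delta = entry_delta * cofactor = -9 * 2 = -18

Answer: -18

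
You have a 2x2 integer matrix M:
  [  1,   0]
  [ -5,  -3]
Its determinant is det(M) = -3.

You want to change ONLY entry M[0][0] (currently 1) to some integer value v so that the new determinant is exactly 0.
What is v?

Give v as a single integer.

det is linear in entry M[0][0]: det = old_det + (v - 1) * C_00
Cofactor C_00 = -3
Want det = 0: -3 + (v - 1) * -3 = 0
  (v - 1) = 3 / -3 = -1
  v = 1 + (-1) = 0

Answer: 0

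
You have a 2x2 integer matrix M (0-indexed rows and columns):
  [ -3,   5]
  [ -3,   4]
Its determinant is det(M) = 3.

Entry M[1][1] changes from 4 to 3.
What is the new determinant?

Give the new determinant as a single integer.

det is linear in row 1: changing M[1][1] by delta changes det by delta * cofactor(1,1).
Cofactor C_11 = (-1)^(1+1) * minor(1,1) = -3
Entry delta = 3 - 4 = -1
Det delta = -1 * -3 = 3
New det = 3 + 3 = 6

Answer: 6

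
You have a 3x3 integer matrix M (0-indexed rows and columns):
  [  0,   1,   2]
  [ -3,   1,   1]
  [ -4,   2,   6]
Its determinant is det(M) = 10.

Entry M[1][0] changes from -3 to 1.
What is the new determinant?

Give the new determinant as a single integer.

det is linear in row 1: changing M[1][0] by delta changes det by delta * cofactor(1,0).
Cofactor C_10 = (-1)^(1+0) * minor(1,0) = -2
Entry delta = 1 - -3 = 4
Det delta = 4 * -2 = -8
New det = 10 + -8 = 2

Answer: 2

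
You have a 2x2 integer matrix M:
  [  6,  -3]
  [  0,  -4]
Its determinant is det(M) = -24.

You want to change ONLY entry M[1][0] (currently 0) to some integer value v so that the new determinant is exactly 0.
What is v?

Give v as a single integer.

det is linear in entry M[1][0]: det = old_det + (v - 0) * C_10
Cofactor C_10 = 3
Want det = 0: -24 + (v - 0) * 3 = 0
  (v - 0) = 24 / 3 = 8
  v = 0 + (8) = 8

Answer: 8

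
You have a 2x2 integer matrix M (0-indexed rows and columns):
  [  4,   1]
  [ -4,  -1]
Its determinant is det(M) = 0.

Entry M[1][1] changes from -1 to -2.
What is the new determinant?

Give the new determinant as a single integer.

det is linear in row 1: changing M[1][1] by delta changes det by delta * cofactor(1,1).
Cofactor C_11 = (-1)^(1+1) * minor(1,1) = 4
Entry delta = -2 - -1 = -1
Det delta = -1 * 4 = -4
New det = 0 + -4 = -4

Answer: -4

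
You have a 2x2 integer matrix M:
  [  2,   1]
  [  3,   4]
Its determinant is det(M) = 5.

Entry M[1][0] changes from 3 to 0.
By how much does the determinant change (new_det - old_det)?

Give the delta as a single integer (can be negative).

Answer: 3

Derivation:
Cofactor C_10 = -1
Entry delta = 0 - 3 = -3
Det delta = entry_delta * cofactor = -3 * -1 = 3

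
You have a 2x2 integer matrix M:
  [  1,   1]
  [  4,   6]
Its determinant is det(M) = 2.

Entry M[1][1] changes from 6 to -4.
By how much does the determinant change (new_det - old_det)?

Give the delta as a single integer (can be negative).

Answer: -10

Derivation:
Cofactor C_11 = 1
Entry delta = -4 - 6 = -10
Det delta = entry_delta * cofactor = -10 * 1 = -10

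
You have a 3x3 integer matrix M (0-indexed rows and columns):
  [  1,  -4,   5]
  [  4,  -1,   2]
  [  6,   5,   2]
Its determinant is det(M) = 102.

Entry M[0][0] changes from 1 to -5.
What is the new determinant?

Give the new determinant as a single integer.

det is linear in row 0: changing M[0][0] by delta changes det by delta * cofactor(0,0).
Cofactor C_00 = (-1)^(0+0) * minor(0,0) = -12
Entry delta = -5 - 1 = -6
Det delta = -6 * -12 = 72
New det = 102 + 72 = 174

Answer: 174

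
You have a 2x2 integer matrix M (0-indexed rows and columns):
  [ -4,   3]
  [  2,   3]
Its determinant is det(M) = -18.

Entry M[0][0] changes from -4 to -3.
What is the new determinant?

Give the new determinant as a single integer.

Answer: -15

Derivation:
det is linear in row 0: changing M[0][0] by delta changes det by delta * cofactor(0,0).
Cofactor C_00 = (-1)^(0+0) * minor(0,0) = 3
Entry delta = -3 - -4 = 1
Det delta = 1 * 3 = 3
New det = -18 + 3 = -15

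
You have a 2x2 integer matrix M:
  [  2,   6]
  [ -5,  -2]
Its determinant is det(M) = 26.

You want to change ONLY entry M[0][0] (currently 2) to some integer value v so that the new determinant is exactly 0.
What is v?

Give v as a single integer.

det is linear in entry M[0][0]: det = old_det + (v - 2) * C_00
Cofactor C_00 = -2
Want det = 0: 26 + (v - 2) * -2 = 0
  (v - 2) = -26 / -2 = 13
  v = 2 + (13) = 15

Answer: 15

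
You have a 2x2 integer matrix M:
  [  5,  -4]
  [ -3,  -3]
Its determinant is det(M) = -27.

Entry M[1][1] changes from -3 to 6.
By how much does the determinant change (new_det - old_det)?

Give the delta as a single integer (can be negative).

Answer: 45

Derivation:
Cofactor C_11 = 5
Entry delta = 6 - -3 = 9
Det delta = entry_delta * cofactor = 9 * 5 = 45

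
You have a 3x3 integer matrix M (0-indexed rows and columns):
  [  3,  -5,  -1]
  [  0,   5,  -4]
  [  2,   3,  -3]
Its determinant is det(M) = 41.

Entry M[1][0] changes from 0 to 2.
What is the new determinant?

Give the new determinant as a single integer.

Answer: 5

Derivation:
det is linear in row 1: changing M[1][0] by delta changes det by delta * cofactor(1,0).
Cofactor C_10 = (-1)^(1+0) * minor(1,0) = -18
Entry delta = 2 - 0 = 2
Det delta = 2 * -18 = -36
New det = 41 + -36 = 5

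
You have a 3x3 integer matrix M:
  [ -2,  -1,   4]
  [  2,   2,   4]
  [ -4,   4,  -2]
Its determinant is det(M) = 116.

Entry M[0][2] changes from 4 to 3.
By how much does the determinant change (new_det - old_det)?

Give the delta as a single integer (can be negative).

Answer: -16

Derivation:
Cofactor C_02 = 16
Entry delta = 3 - 4 = -1
Det delta = entry_delta * cofactor = -1 * 16 = -16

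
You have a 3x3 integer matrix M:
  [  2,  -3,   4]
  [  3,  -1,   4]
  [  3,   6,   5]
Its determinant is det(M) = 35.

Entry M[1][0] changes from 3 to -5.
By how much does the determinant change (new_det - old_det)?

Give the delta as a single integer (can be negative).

Cofactor C_10 = 39
Entry delta = -5 - 3 = -8
Det delta = entry_delta * cofactor = -8 * 39 = -312

Answer: -312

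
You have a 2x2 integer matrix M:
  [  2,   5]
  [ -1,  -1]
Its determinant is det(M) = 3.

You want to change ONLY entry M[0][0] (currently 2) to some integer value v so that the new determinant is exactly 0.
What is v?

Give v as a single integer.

det is linear in entry M[0][0]: det = old_det + (v - 2) * C_00
Cofactor C_00 = -1
Want det = 0: 3 + (v - 2) * -1 = 0
  (v - 2) = -3 / -1 = 3
  v = 2 + (3) = 5

Answer: 5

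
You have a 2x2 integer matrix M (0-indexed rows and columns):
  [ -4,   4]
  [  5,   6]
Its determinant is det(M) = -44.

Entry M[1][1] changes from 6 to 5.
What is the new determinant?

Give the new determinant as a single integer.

det is linear in row 1: changing M[1][1] by delta changes det by delta * cofactor(1,1).
Cofactor C_11 = (-1)^(1+1) * minor(1,1) = -4
Entry delta = 5 - 6 = -1
Det delta = -1 * -4 = 4
New det = -44 + 4 = -40

Answer: -40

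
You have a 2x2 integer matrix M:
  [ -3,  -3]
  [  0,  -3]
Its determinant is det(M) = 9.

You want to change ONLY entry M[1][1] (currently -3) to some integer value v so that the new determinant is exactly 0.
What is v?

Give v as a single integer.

Answer: 0

Derivation:
det is linear in entry M[1][1]: det = old_det + (v - -3) * C_11
Cofactor C_11 = -3
Want det = 0: 9 + (v - -3) * -3 = 0
  (v - -3) = -9 / -3 = 3
  v = -3 + (3) = 0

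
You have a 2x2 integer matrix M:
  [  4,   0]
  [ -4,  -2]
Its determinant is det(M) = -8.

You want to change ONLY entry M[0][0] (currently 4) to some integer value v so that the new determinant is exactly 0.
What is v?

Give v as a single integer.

Answer: 0

Derivation:
det is linear in entry M[0][0]: det = old_det + (v - 4) * C_00
Cofactor C_00 = -2
Want det = 0: -8 + (v - 4) * -2 = 0
  (v - 4) = 8 / -2 = -4
  v = 4 + (-4) = 0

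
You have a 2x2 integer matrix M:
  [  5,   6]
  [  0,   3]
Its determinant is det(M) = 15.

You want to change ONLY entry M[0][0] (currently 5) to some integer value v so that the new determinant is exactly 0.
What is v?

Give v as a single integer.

det is linear in entry M[0][0]: det = old_det + (v - 5) * C_00
Cofactor C_00 = 3
Want det = 0: 15 + (v - 5) * 3 = 0
  (v - 5) = -15 / 3 = -5
  v = 5 + (-5) = 0

Answer: 0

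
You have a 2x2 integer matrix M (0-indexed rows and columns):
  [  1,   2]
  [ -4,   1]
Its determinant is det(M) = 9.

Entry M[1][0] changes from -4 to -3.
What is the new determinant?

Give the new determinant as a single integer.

det is linear in row 1: changing M[1][0] by delta changes det by delta * cofactor(1,0).
Cofactor C_10 = (-1)^(1+0) * minor(1,0) = -2
Entry delta = -3 - -4 = 1
Det delta = 1 * -2 = -2
New det = 9 + -2 = 7

Answer: 7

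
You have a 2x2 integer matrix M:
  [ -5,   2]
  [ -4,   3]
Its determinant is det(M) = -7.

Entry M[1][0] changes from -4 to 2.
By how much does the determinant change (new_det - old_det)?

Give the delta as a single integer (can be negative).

Cofactor C_10 = -2
Entry delta = 2 - -4 = 6
Det delta = entry_delta * cofactor = 6 * -2 = -12

Answer: -12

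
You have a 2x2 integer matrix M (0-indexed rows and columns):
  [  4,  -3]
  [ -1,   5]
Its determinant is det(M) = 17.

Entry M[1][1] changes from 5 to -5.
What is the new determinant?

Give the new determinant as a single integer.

Answer: -23

Derivation:
det is linear in row 1: changing M[1][1] by delta changes det by delta * cofactor(1,1).
Cofactor C_11 = (-1)^(1+1) * minor(1,1) = 4
Entry delta = -5 - 5 = -10
Det delta = -10 * 4 = -40
New det = 17 + -40 = -23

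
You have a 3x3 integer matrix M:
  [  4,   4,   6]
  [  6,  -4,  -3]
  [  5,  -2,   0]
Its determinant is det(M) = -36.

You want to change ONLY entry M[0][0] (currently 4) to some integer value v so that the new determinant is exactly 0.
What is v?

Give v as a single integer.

Answer: -2

Derivation:
det is linear in entry M[0][0]: det = old_det + (v - 4) * C_00
Cofactor C_00 = -6
Want det = 0: -36 + (v - 4) * -6 = 0
  (v - 4) = 36 / -6 = -6
  v = 4 + (-6) = -2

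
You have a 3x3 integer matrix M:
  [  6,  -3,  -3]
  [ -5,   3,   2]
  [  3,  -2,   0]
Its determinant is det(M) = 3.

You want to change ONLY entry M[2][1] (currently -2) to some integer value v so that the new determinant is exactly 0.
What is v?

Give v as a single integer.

Answer: -3

Derivation:
det is linear in entry M[2][1]: det = old_det + (v - -2) * C_21
Cofactor C_21 = 3
Want det = 0: 3 + (v - -2) * 3 = 0
  (v - -2) = -3 / 3 = -1
  v = -2 + (-1) = -3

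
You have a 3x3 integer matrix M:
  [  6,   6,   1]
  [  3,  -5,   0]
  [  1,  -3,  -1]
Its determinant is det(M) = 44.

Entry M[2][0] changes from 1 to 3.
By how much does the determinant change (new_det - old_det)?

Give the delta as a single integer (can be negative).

Answer: 10

Derivation:
Cofactor C_20 = 5
Entry delta = 3 - 1 = 2
Det delta = entry_delta * cofactor = 2 * 5 = 10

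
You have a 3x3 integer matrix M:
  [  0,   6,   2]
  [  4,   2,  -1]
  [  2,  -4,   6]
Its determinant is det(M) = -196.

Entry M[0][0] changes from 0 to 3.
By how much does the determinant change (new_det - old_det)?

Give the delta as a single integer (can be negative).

Answer: 24

Derivation:
Cofactor C_00 = 8
Entry delta = 3 - 0 = 3
Det delta = entry_delta * cofactor = 3 * 8 = 24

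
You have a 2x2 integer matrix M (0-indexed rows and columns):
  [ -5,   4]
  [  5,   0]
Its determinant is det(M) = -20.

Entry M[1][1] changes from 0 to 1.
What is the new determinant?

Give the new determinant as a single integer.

Answer: -25

Derivation:
det is linear in row 1: changing M[1][1] by delta changes det by delta * cofactor(1,1).
Cofactor C_11 = (-1)^(1+1) * minor(1,1) = -5
Entry delta = 1 - 0 = 1
Det delta = 1 * -5 = -5
New det = -20 + -5 = -25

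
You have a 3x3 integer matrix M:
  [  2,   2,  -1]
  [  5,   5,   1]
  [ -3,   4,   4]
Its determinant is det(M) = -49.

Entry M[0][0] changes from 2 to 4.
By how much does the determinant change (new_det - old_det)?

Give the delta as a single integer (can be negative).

Cofactor C_00 = 16
Entry delta = 4 - 2 = 2
Det delta = entry_delta * cofactor = 2 * 16 = 32

Answer: 32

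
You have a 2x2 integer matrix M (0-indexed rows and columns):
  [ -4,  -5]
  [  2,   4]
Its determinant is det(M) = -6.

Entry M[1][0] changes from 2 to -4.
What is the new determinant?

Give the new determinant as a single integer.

Answer: -36

Derivation:
det is linear in row 1: changing M[1][0] by delta changes det by delta * cofactor(1,0).
Cofactor C_10 = (-1)^(1+0) * minor(1,0) = 5
Entry delta = -4 - 2 = -6
Det delta = -6 * 5 = -30
New det = -6 + -30 = -36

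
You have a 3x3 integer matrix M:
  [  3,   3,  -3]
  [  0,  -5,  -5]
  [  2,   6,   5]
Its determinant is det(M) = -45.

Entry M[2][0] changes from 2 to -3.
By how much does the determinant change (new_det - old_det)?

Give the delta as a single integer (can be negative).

Answer: 150

Derivation:
Cofactor C_20 = -30
Entry delta = -3 - 2 = -5
Det delta = entry_delta * cofactor = -5 * -30 = 150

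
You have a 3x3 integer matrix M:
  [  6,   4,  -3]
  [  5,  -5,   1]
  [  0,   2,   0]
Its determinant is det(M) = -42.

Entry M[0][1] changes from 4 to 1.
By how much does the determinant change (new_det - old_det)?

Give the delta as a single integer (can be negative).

Cofactor C_01 = 0
Entry delta = 1 - 4 = -3
Det delta = entry_delta * cofactor = -3 * 0 = 0

Answer: 0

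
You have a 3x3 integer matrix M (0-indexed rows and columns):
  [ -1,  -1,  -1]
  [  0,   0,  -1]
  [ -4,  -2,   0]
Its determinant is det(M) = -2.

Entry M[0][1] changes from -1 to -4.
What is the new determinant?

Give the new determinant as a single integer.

det is linear in row 0: changing M[0][1] by delta changes det by delta * cofactor(0,1).
Cofactor C_01 = (-1)^(0+1) * minor(0,1) = 4
Entry delta = -4 - -1 = -3
Det delta = -3 * 4 = -12
New det = -2 + -12 = -14

Answer: -14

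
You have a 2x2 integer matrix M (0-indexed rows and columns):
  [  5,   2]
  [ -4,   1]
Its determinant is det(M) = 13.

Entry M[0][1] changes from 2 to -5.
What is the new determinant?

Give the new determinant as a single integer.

Answer: -15

Derivation:
det is linear in row 0: changing M[0][1] by delta changes det by delta * cofactor(0,1).
Cofactor C_01 = (-1)^(0+1) * minor(0,1) = 4
Entry delta = -5 - 2 = -7
Det delta = -7 * 4 = -28
New det = 13 + -28 = -15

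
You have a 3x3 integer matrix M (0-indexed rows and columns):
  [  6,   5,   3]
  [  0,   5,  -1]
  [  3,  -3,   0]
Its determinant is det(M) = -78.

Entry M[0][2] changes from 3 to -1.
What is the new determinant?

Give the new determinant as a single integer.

Answer: -18

Derivation:
det is linear in row 0: changing M[0][2] by delta changes det by delta * cofactor(0,2).
Cofactor C_02 = (-1)^(0+2) * minor(0,2) = -15
Entry delta = -1 - 3 = -4
Det delta = -4 * -15 = 60
New det = -78 + 60 = -18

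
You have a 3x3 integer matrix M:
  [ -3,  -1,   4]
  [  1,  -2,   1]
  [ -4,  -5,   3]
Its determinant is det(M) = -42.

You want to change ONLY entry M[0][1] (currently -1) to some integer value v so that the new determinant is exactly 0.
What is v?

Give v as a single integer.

Answer: -7

Derivation:
det is linear in entry M[0][1]: det = old_det + (v - -1) * C_01
Cofactor C_01 = -7
Want det = 0: -42 + (v - -1) * -7 = 0
  (v - -1) = 42 / -7 = -6
  v = -1 + (-6) = -7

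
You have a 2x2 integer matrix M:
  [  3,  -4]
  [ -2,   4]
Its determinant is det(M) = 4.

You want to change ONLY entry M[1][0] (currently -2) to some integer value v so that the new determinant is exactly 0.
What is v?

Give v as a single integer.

det is linear in entry M[1][0]: det = old_det + (v - -2) * C_10
Cofactor C_10 = 4
Want det = 0: 4 + (v - -2) * 4 = 0
  (v - -2) = -4 / 4 = -1
  v = -2 + (-1) = -3

Answer: -3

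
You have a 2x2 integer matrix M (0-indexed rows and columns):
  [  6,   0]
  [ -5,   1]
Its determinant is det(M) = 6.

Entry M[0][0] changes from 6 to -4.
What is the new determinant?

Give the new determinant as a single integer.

Answer: -4

Derivation:
det is linear in row 0: changing M[0][0] by delta changes det by delta * cofactor(0,0).
Cofactor C_00 = (-1)^(0+0) * minor(0,0) = 1
Entry delta = -4 - 6 = -10
Det delta = -10 * 1 = -10
New det = 6 + -10 = -4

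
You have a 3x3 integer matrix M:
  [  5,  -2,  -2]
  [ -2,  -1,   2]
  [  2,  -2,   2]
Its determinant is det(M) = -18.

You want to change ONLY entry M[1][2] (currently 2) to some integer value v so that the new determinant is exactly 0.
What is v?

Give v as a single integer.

Answer: 5

Derivation:
det is linear in entry M[1][2]: det = old_det + (v - 2) * C_12
Cofactor C_12 = 6
Want det = 0: -18 + (v - 2) * 6 = 0
  (v - 2) = 18 / 6 = 3
  v = 2 + (3) = 5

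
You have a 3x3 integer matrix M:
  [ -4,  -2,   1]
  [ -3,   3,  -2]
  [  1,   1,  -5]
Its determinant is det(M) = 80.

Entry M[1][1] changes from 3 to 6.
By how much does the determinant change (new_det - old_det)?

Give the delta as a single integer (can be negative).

Answer: 57

Derivation:
Cofactor C_11 = 19
Entry delta = 6 - 3 = 3
Det delta = entry_delta * cofactor = 3 * 19 = 57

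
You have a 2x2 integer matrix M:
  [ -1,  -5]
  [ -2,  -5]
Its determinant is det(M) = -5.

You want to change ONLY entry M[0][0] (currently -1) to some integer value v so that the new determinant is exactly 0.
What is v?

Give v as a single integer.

det is linear in entry M[0][0]: det = old_det + (v - -1) * C_00
Cofactor C_00 = -5
Want det = 0: -5 + (v - -1) * -5 = 0
  (v - -1) = 5 / -5 = -1
  v = -1 + (-1) = -2

Answer: -2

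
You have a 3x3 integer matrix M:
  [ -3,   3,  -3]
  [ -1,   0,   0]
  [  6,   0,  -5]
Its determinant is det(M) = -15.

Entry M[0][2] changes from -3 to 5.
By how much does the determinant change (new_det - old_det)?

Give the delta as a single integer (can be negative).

Answer: 0

Derivation:
Cofactor C_02 = 0
Entry delta = 5 - -3 = 8
Det delta = entry_delta * cofactor = 8 * 0 = 0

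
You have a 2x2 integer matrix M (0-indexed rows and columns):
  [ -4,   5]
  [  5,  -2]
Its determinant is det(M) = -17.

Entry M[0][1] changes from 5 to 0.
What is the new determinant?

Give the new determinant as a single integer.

det is linear in row 0: changing M[0][1] by delta changes det by delta * cofactor(0,1).
Cofactor C_01 = (-1)^(0+1) * minor(0,1) = -5
Entry delta = 0 - 5 = -5
Det delta = -5 * -5 = 25
New det = -17 + 25 = 8

Answer: 8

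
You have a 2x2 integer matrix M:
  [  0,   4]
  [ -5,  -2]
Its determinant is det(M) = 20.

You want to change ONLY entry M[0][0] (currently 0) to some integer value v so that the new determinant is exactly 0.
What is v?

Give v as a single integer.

Answer: 10

Derivation:
det is linear in entry M[0][0]: det = old_det + (v - 0) * C_00
Cofactor C_00 = -2
Want det = 0: 20 + (v - 0) * -2 = 0
  (v - 0) = -20 / -2 = 10
  v = 0 + (10) = 10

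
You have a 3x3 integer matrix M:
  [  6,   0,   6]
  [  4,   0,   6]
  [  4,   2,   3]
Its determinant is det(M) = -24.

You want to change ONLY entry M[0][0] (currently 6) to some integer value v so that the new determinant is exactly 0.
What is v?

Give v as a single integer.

det is linear in entry M[0][0]: det = old_det + (v - 6) * C_00
Cofactor C_00 = -12
Want det = 0: -24 + (v - 6) * -12 = 0
  (v - 6) = 24 / -12 = -2
  v = 6 + (-2) = 4

Answer: 4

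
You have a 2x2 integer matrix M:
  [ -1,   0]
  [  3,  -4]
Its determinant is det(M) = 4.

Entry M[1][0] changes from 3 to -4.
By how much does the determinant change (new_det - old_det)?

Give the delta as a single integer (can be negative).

Cofactor C_10 = 0
Entry delta = -4 - 3 = -7
Det delta = entry_delta * cofactor = -7 * 0 = 0

Answer: 0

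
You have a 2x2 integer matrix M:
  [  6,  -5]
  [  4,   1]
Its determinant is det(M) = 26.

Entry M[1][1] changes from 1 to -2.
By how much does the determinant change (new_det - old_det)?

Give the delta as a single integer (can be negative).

Cofactor C_11 = 6
Entry delta = -2 - 1 = -3
Det delta = entry_delta * cofactor = -3 * 6 = -18

Answer: -18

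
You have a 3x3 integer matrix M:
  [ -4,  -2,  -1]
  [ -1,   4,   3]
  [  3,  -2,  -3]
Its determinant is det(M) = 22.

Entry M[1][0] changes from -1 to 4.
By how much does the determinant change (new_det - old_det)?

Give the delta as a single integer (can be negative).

Answer: -20

Derivation:
Cofactor C_10 = -4
Entry delta = 4 - -1 = 5
Det delta = entry_delta * cofactor = 5 * -4 = -20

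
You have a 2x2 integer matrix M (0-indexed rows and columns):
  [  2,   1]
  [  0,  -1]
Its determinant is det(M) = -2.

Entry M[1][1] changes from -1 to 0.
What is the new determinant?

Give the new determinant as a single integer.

det is linear in row 1: changing M[1][1] by delta changes det by delta * cofactor(1,1).
Cofactor C_11 = (-1)^(1+1) * minor(1,1) = 2
Entry delta = 0 - -1 = 1
Det delta = 1 * 2 = 2
New det = -2 + 2 = 0

Answer: 0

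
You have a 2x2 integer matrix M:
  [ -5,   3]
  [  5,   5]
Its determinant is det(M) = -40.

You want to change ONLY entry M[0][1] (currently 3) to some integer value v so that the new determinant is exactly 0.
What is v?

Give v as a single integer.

Answer: -5

Derivation:
det is linear in entry M[0][1]: det = old_det + (v - 3) * C_01
Cofactor C_01 = -5
Want det = 0: -40 + (v - 3) * -5 = 0
  (v - 3) = 40 / -5 = -8
  v = 3 + (-8) = -5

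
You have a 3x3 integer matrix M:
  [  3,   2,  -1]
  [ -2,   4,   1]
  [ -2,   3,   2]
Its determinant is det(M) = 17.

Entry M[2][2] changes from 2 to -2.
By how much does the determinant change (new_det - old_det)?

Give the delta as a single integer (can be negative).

Answer: -64

Derivation:
Cofactor C_22 = 16
Entry delta = -2 - 2 = -4
Det delta = entry_delta * cofactor = -4 * 16 = -64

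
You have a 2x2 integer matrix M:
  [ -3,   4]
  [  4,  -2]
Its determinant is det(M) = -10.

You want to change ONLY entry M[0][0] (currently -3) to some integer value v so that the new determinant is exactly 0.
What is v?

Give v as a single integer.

det is linear in entry M[0][0]: det = old_det + (v - -3) * C_00
Cofactor C_00 = -2
Want det = 0: -10 + (v - -3) * -2 = 0
  (v - -3) = 10 / -2 = -5
  v = -3 + (-5) = -8

Answer: -8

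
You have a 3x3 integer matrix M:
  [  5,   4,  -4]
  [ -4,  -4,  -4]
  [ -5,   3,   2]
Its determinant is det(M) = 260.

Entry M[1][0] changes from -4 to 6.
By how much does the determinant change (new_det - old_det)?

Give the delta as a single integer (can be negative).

Answer: -200

Derivation:
Cofactor C_10 = -20
Entry delta = 6 - -4 = 10
Det delta = entry_delta * cofactor = 10 * -20 = -200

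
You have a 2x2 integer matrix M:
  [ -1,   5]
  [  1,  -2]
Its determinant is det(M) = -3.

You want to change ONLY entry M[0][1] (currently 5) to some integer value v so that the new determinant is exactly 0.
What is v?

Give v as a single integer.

Answer: 2

Derivation:
det is linear in entry M[0][1]: det = old_det + (v - 5) * C_01
Cofactor C_01 = -1
Want det = 0: -3 + (v - 5) * -1 = 0
  (v - 5) = 3 / -1 = -3
  v = 5 + (-3) = 2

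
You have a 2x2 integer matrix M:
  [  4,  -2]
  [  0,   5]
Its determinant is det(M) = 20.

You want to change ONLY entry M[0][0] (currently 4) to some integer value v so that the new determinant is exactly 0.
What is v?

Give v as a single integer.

det is linear in entry M[0][0]: det = old_det + (v - 4) * C_00
Cofactor C_00 = 5
Want det = 0: 20 + (v - 4) * 5 = 0
  (v - 4) = -20 / 5 = -4
  v = 4 + (-4) = 0

Answer: 0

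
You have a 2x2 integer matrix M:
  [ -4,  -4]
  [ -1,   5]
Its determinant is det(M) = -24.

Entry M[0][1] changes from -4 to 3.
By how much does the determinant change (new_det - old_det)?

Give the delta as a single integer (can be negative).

Answer: 7

Derivation:
Cofactor C_01 = 1
Entry delta = 3 - -4 = 7
Det delta = entry_delta * cofactor = 7 * 1 = 7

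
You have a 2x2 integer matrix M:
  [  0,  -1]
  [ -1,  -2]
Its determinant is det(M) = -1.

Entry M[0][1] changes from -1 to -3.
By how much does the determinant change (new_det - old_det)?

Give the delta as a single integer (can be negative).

Cofactor C_01 = 1
Entry delta = -3 - -1 = -2
Det delta = entry_delta * cofactor = -2 * 1 = -2

Answer: -2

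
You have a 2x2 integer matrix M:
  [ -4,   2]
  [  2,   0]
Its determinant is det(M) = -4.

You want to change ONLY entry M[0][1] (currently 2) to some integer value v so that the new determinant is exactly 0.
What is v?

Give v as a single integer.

det is linear in entry M[0][1]: det = old_det + (v - 2) * C_01
Cofactor C_01 = -2
Want det = 0: -4 + (v - 2) * -2 = 0
  (v - 2) = 4 / -2 = -2
  v = 2 + (-2) = 0

Answer: 0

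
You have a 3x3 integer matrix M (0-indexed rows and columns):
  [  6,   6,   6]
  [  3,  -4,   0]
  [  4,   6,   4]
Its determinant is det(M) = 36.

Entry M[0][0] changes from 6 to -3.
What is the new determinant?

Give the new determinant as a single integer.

det is linear in row 0: changing M[0][0] by delta changes det by delta * cofactor(0,0).
Cofactor C_00 = (-1)^(0+0) * minor(0,0) = -16
Entry delta = -3 - 6 = -9
Det delta = -9 * -16 = 144
New det = 36 + 144 = 180

Answer: 180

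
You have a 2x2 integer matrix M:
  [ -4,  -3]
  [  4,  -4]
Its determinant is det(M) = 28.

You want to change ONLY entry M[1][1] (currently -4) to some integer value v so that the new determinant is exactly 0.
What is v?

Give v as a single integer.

det is linear in entry M[1][1]: det = old_det + (v - -4) * C_11
Cofactor C_11 = -4
Want det = 0: 28 + (v - -4) * -4 = 0
  (v - -4) = -28 / -4 = 7
  v = -4 + (7) = 3

Answer: 3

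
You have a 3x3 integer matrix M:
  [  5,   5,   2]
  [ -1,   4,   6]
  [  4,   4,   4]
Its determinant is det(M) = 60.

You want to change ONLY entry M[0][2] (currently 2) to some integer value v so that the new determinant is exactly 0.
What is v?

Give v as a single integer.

Answer: 5

Derivation:
det is linear in entry M[0][2]: det = old_det + (v - 2) * C_02
Cofactor C_02 = -20
Want det = 0: 60 + (v - 2) * -20 = 0
  (v - 2) = -60 / -20 = 3
  v = 2 + (3) = 5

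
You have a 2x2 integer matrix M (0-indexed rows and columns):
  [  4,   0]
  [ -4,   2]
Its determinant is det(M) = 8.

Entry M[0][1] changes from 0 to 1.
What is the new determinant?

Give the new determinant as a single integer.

Answer: 12

Derivation:
det is linear in row 0: changing M[0][1] by delta changes det by delta * cofactor(0,1).
Cofactor C_01 = (-1)^(0+1) * minor(0,1) = 4
Entry delta = 1 - 0 = 1
Det delta = 1 * 4 = 4
New det = 8 + 4 = 12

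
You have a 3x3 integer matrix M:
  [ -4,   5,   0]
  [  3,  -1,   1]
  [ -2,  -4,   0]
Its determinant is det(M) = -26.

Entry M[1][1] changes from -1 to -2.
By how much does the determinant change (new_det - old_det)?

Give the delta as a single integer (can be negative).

Answer: 0

Derivation:
Cofactor C_11 = 0
Entry delta = -2 - -1 = -1
Det delta = entry_delta * cofactor = -1 * 0 = 0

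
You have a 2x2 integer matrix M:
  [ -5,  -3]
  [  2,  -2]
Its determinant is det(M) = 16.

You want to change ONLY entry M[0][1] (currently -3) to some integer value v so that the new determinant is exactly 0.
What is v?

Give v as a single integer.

det is linear in entry M[0][1]: det = old_det + (v - -3) * C_01
Cofactor C_01 = -2
Want det = 0: 16 + (v - -3) * -2 = 0
  (v - -3) = -16 / -2 = 8
  v = -3 + (8) = 5

Answer: 5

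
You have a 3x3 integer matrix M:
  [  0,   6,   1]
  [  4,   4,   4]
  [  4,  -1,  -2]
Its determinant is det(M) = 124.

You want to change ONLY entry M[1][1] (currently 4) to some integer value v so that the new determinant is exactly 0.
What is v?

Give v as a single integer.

det is linear in entry M[1][1]: det = old_det + (v - 4) * C_11
Cofactor C_11 = -4
Want det = 0: 124 + (v - 4) * -4 = 0
  (v - 4) = -124 / -4 = 31
  v = 4 + (31) = 35

Answer: 35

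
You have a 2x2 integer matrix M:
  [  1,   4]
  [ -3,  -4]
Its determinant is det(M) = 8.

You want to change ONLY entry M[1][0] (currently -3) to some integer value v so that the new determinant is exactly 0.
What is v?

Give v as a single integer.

det is linear in entry M[1][0]: det = old_det + (v - -3) * C_10
Cofactor C_10 = -4
Want det = 0: 8 + (v - -3) * -4 = 0
  (v - -3) = -8 / -4 = 2
  v = -3 + (2) = -1

Answer: -1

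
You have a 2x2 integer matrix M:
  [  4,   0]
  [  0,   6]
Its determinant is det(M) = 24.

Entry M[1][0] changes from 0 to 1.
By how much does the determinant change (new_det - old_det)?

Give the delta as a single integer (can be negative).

Answer: 0

Derivation:
Cofactor C_10 = 0
Entry delta = 1 - 0 = 1
Det delta = entry_delta * cofactor = 1 * 0 = 0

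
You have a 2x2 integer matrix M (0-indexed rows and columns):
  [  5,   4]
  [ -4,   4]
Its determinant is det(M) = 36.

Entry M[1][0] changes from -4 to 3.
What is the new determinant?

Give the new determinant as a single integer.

Answer: 8

Derivation:
det is linear in row 1: changing M[1][0] by delta changes det by delta * cofactor(1,0).
Cofactor C_10 = (-1)^(1+0) * minor(1,0) = -4
Entry delta = 3 - -4 = 7
Det delta = 7 * -4 = -28
New det = 36 + -28 = 8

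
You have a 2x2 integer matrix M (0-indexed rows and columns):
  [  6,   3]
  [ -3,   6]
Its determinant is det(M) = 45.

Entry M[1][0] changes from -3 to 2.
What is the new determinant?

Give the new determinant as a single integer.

det is linear in row 1: changing M[1][0] by delta changes det by delta * cofactor(1,0).
Cofactor C_10 = (-1)^(1+0) * minor(1,0) = -3
Entry delta = 2 - -3 = 5
Det delta = 5 * -3 = -15
New det = 45 + -15 = 30

Answer: 30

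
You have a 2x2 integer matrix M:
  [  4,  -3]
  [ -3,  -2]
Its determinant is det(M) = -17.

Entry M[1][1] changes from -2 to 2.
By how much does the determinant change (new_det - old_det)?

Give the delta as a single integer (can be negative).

Cofactor C_11 = 4
Entry delta = 2 - -2 = 4
Det delta = entry_delta * cofactor = 4 * 4 = 16

Answer: 16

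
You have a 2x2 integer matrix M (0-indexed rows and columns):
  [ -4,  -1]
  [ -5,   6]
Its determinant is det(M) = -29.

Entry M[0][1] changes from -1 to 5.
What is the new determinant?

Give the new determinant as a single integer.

det is linear in row 0: changing M[0][1] by delta changes det by delta * cofactor(0,1).
Cofactor C_01 = (-1)^(0+1) * minor(0,1) = 5
Entry delta = 5 - -1 = 6
Det delta = 6 * 5 = 30
New det = -29 + 30 = 1

Answer: 1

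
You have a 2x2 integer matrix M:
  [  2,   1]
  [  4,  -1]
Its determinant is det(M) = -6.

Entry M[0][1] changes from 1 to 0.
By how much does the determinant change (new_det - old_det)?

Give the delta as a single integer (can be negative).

Cofactor C_01 = -4
Entry delta = 0 - 1 = -1
Det delta = entry_delta * cofactor = -1 * -4 = 4

Answer: 4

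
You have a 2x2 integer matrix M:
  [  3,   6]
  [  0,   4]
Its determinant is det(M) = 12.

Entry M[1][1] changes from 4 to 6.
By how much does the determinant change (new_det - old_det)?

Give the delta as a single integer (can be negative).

Answer: 6

Derivation:
Cofactor C_11 = 3
Entry delta = 6 - 4 = 2
Det delta = entry_delta * cofactor = 2 * 3 = 6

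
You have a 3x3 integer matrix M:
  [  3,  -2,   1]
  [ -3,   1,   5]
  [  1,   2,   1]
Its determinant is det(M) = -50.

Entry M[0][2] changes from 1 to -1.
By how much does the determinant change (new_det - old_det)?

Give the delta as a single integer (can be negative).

Cofactor C_02 = -7
Entry delta = -1 - 1 = -2
Det delta = entry_delta * cofactor = -2 * -7 = 14

Answer: 14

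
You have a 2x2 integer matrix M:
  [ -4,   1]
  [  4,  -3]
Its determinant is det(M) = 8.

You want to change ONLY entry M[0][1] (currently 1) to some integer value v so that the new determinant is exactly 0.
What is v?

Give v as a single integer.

Answer: 3

Derivation:
det is linear in entry M[0][1]: det = old_det + (v - 1) * C_01
Cofactor C_01 = -4
Want det = 0: 8 + (v - 1) * -4 = 0
  (v - 1) = -8 / -4 = 2
  v = 1 + (2) = 3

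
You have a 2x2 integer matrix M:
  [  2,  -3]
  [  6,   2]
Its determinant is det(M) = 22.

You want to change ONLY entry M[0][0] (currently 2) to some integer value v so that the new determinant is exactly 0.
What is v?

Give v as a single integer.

det is linear in entry M[0][0]: det = old_det + (v - 2) * C_00
Cofactor C_00 = 2
Want det = 0: 22 + (v - 2) * 2 = 0
  (v - 2) = -22 / 2 = -11
  v = 2 + (-11) = -9

Answer: -9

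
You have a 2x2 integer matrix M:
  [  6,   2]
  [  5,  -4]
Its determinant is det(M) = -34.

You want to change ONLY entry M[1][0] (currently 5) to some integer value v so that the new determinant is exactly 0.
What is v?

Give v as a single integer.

Answer: -12

Derivation:
det is linear in entry M[1][0]: det = old_det + (v - 5) * C_10
Cofactor C_10 = -2
Want det = 0: -34 + (v - 5) * -2 = 0
  (v - 5) = 34 / -2 = -17
  v = 5 + (-17) = -12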